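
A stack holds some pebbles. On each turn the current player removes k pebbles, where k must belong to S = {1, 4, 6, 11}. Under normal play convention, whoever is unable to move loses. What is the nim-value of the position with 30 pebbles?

0

n :  0  1  2  3  4  5  6  7  8  9 10 11 12 13 14 15 16 17 18 19 20 21 22 23 24 25 26 27 28 29 30
G :  0  1  0  1  2  0  1  0  1  2  0  1  0  1  2  0  1  0  1  2  0  1  0  1  2  0  1  0  1  2  0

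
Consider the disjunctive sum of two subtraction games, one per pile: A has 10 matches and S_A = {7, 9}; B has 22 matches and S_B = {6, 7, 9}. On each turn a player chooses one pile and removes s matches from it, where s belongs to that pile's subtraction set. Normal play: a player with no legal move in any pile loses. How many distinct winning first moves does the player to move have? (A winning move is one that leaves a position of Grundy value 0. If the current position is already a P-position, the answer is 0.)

Pile A, S = {7, 9}:
n :  0  1  2  3  4  5  6  7  8  9 10
G :  0  0  0  0  0  0  0  1  1  1  1
G_A(10) = 1.
Pile B, S = {6, 7, 9}:
n :  0  1  2  3  4  5  6  7  8  9 10 11 12 13 14 15 16 17 18 19 20 21 22
G :  0  0  0  0  0  0  1  1  1  1  1  1  2  2  2  0  0  0  0  0  0  1  1
G_B(22) = 1.
Combined Grundy value = 1 ⊕ 1 = 0.
A winning move leaves total XOR = 0, i.e. changes one component's Grundy value g to g ⊕ X where X is the current total.
Pile A: target g' = 1⊕0 = 1, but every legal move changes the Grundy value (mex property), so 0 moves.
Pile B: target g' = 1⊕0 = 1, but every legal move changes the Grundy value (mex property), so 0 moves.

0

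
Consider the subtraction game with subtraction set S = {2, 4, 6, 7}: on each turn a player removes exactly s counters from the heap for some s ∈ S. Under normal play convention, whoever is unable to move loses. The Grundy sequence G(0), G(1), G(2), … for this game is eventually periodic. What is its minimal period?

9

n :  0  1  2  3  4  5  6  7  8  9 10 11 12 13 14 15 16 17 18 19
G :  0  0  1  1  2  2  3  3  4  0  0  1  1  2  2  3  3  4  0  0
G(n+9) = G(n) holds for n = 0,…,6 (a full window of length max(S) = 7), so the sequence is purely periodic with period 9.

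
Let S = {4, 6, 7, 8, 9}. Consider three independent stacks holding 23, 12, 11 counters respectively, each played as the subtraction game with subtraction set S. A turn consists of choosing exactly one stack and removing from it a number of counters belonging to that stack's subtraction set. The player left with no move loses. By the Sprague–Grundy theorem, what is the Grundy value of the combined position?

All stacks use S = {4, 6, 7, 8, 9}:
G(0) = 0
G(1) = mex{} = 0
G(2) = mex{} = 0
G(3) = mex{} = 0
G(4) = mex{0} = 1
G(5) = mex{0} = 1
G(6) = mex{0,0} = 1
G(7) = mex{0,0,0} = 1
G(8) = mex{1,0,0,0} = 2
G(9) = mex{1,0,0,0,0} = 2
G(10) = mex{1,1,0,0,0} = 2
G(11) = mex{1,1,1,0,0} = 2
G(12) = mex{2,1,1,1,0} = 3
G(13) = mex{2,1,1,1,1} = 0
G(14) = mex{2,2,1,1,1} = 0
G(15) = mex{2,2,2,1,1} = 0
G(16) = mex{3,2,2,2,1} = 0
G(17) = mex{0,2,2,2,2} = 1
G(18) = mex{0,3,2,2,2} = 1
G(19) = mex{0,0,3,2,2} = 1
G(20) = mex{0,0,0,3,2} = 1
G(21) = mex{1,0,0,0,3} = 2
G(22) = mex{1,0,0,0,0} = 2
G(23) = mex{1,1,0,0,0} = 2
Stack A: G(23) = 2.
Stack B: G(12) = 3.
Stack C: G(11) = 2.
Combined Grundy value = 2 ⊕ 3 ⊕ 2 = 3.

3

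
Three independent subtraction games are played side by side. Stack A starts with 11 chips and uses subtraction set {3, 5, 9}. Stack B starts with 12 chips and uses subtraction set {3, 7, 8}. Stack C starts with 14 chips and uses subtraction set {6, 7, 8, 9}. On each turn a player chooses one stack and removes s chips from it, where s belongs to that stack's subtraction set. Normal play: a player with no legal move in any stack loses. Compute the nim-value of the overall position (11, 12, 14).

3

Stack A, S = {3, 5, 9}:
n :  0  1  2  3  4  5  6  7  8  9 10 11
G :  0  0  0  1  1  1  2  2  0  3  3  1
G_A(11) = 1.
Stack B, S = {3, 7, 8}:
n :  0  1  2  3  4  5  6  7  8  9 10 11 12
G :  0  0  0  1  1  1  0  2  2  1  3  0  0
G_B(12) = 0.
Stack C, S = {6, 7, 8, 9}:
n :  0  1  2  3  4  5  6  7  8  9 10 11 12 13 14
G :  0  0  0  0  0  0  1  1  1  1  1  1  2  2  2
G_C(14) = 2.
Combined Grundy value = 1 ⊕ 0 ⊕ 2 = 3.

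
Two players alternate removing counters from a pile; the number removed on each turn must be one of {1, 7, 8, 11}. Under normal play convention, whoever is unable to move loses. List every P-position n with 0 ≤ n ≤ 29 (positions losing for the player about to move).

G(0) = 0
G(1) = mex{0} = 1
G(2) = mex{1} = 0
G(3) = mex{0} = 1
G(4) = mex{1} = 0
G(5) = mex{0} = 1
G(6) = mex{1} = 0
G(7) = mex{0,0} = 1
G(8) = mex{1,1,0} = 2
G(9) = mex{2,0,1} = 3
G(10) = mex{3,1,0} = 2
G(11) = mex{2,0,1,0} = 3
G(12) = mex{3,1,0,1} = 2
G(13) = mex{2,0,1,0} = 3
G(14) = mex{3,1,0,1} = 2
G(15) = mex{2,2,1,0} = 3
G(16) = mex{3,3,2,1} = 0
G(17) = mex{0,2,3,0} = 1
G(18) = mex{1,3,2,1} = 0
G(19) = mex{0,2,3,2} = 1
G(20) = mex{1,3,2,3} = 0
G(21) = mex{0,2,3,2} = 1
G(22) = mex{1,3,2,3} = 0
G(23) = mex{0,0,3,2} = 1
G(24) = mex{1,1,0,3} = 2
G(25) = mex{2,0,1,2} = 3
G(26) = mex{3,1,0,3} = 2
G(27) = mex{2,0,1,0} = 3
G(28) = mex{3,1,0,1} = 2
G(29) = mex{2,0,1,0} = 3
P-positions are exactly the n with G(n) = 0.

0, 2, 4, 6, 16, 18, 20, 22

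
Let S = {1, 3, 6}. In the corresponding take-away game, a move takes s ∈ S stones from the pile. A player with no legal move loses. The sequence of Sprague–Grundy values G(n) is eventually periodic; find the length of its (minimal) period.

G(0) = 0
G(1) = mex{0} = 1
G(2) = mex{1} = 0
G(3) = mex{0,0} = 1
G(4) = mex{1,1} = 0
G(5) = mex{0,0} = 1
G(6) = mex{1,1,0} = 2
G(7) = mex{2,0,1} = 3
G(8) = mex{3,1,0} = 2
G(9) = mex{2,2,1} = 0
G(10) = mex{0,3,0} = 1
G(11) = mex{1,2,1} = 0
G(12) = mex{0,0,2} = 1
G(13) = mex{1,1,3} = 0
G(14) = mex{0,0,2} = 1
G(15) = mex{1,1,0} = 2
G(16) = mex{2,0,1} = 3
G(17) = mex{3,1,0} = 2
G(18) = mex{2,2,1} = 0
G(19) = mex{0,3,0} = 1
G(n+9) = G(n) holds for n = 0,…,5 (a full window of length max(S) = 6), so the sequence is purely periodic with period 9.

9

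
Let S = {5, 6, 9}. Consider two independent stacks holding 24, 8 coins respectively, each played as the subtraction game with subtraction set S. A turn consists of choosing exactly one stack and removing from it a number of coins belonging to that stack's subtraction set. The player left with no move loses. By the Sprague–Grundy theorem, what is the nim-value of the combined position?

All stacks use S = {5, 6, 9}:
n :  0  1  2  3  4  5  6  7  8  9 10 11 12 13 14 15 16 17 18 19 20 21 22 23 24
G :  0  0  0  0  0  1  1  1  1  1  2  2  2  2  0  0  0  0  0  1  1  1  1  1  2
Stack A: G(24) = 2.
Stack B: G(8) = 1.
Combined Grundy value = 2 ⊕ 1 = 3.

3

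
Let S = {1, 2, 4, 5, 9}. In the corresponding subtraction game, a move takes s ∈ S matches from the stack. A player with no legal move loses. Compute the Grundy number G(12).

3

n :  0  1  2  3  4  5  6  7  8  9 10 11 12
G :  0  1  2  0  1  2  0  1  2  3  4  5  3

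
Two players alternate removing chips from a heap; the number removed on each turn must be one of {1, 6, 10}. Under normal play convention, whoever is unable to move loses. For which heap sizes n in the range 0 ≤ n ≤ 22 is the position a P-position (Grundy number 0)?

n :  0  1  2  3  4  5  6  7  8  9 10 11 12 13 14 15 16 17 18 19 20 21 22
G :  0  1  0  1  0  1  2  0  1  0  1  0  1  2  3  2  0  1  0  1  0  1  2
P-positions are exactly the n with G(n) = 0.

0, 2, 4, 7, 9, 11, 16, 18, 20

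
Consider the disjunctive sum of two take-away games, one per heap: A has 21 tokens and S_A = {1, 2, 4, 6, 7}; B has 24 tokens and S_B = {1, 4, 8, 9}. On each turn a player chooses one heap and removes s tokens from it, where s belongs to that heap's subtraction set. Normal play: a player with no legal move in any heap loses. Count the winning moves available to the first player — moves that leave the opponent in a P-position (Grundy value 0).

Heap A, S = {1, 2, 4, 6, 7}:
n :  0  1  2  3  4  5  6  7  8  9 10 11 12 13 14 15 16 17 18 19 20 21
G :  0  1  2  0  1  2  3  4  0  1  2  0  1  2  3  4  0  1  2  0  1  2
G_A(21) = 2.
Heap B, S = {1, 4, 8, 9}:
G(0) = 0
G(1) = mex{0} = 1
G(2) = mex{1} = 0
G(3) = mex{0} = 1
G(4) = mex{1,0} = 2
G(5) = mex{2,1} = 0
G(6) = mex{0,0} = 1
G(7) = mex{1,1} = 0
G(8) = mex{0,2,0} = 1
G(9) = mex{1,0,1,0} = 2
G(10) = mex{2,1,0,1} = 3
G(11) = mex{3,0,1,0} = 2
G(12) = mex{2,1,2,1} = 0
G(13) = mex{0,2,0,2} = 1
G(14) = mex{1,3,1,0} = 2
G(15) = mex{2,2,0,1} = 3
G(16) = mex{3,0,1,0} = 2
G(17) = mex{2,1,2,1} = 0
G(18) = mex{0,2,3,2} = 1
G(19) = mex{1,3,2,3} = 0
G(20) = mex{0,2,0,2} = 1
G(21) = mex{1,0,1,0} = 2
G(22) = mex{2,1,2,1} = 0
G(23) = mex{0,0,3,2} = 1
G(24) = mex{1,1,2,3} = 0
G_B(24) = 0.
Combined Grundy value = 2 ⊕ 0 = 2.
A winning move leaves total XOR = 0, i.e. changes one component's Grundy value g to g ⊕ X where X is the current total.
Heap A: need g' = 2⊕2 = 0. Options: 21−1→G=1, 21−2→G=0, 21−4→G=1, 21−6→G=4, 21−7→G=3. Hits: 1.
Heap B: need g' = 0⊕2 = 2. Options: 24−1→G=1, 24−4→G=1, 24−8→G=2, 24−9→G=3. Hits: 1.

2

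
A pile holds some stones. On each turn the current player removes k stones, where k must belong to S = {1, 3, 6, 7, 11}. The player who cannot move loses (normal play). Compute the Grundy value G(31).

G(0) = 0
G(1) = mex{0} = 1
G(2) = mex{1} = 0
G(3) = mex{0,0} = 1
G(4) = mex{1,1} = 0
G(5) = mex{0,0} = 1
G(6) = mex{1,1,0} = 2
G(7) = mex{2,0,1,0} = 3
G(8) = mex{3,1,0,1} = 2
G(9) = mex{2,2,1,0} = 3
G(10) = mex{3,3,0,1} = 2
G(11) = mex{2,2,1,0,0} = 3
G(12) = mex{3,3,2,1,1} = 0
G(13) = mex{0,2,3,2,0} = 1
G(14) = mex{1,3,2,3,1} = 0
G(15) = mex{0,0,3,2,0} = 1
G(16) = mex{1,1,2,3,1} = 0
G(17) = mex{0,0,3,2,2} = 1
G(18) = mex{1,1,0,3,3} = 2
G(19) = mex{2,0,1,0,2} = 3
G(20) = mex{3,1,0,1,3} = 2
G(21) = mex{2,2,1,0,2} = 3
G(22) = mex{3,3,0,1,3} = 2
G(23) = mex{2,2,1,0,0} = 3
G(24) = mex{3,3,2,1,1} = 0
G(25) = mex{0,2,3,2,0} = 1
G(26) = mex{1,3,2,3,1} = 0
G(27) = mex{0,0,3,2,0} = 1
G(28) = mex{1,1,2,3,1} = 0
G(29) = mex{0,0,3,2,2} = 1
G(30) = mex{1,1,0,3,3} = 2
G(31) = mex{2,0,1,0,2} = 3

3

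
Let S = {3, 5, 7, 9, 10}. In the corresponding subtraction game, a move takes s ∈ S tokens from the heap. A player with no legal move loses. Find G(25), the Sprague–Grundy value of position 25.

4

n :  0  1  2  3  4  5  6  7  8  9 10 11 12 13 14 15 16 17 18 19 20 21 22 23 24 25
G :  0  0  0  1  1  1  2  2  2  3  3  3  4  0  0  0  1  1  1  2  2  2  3  3  3  4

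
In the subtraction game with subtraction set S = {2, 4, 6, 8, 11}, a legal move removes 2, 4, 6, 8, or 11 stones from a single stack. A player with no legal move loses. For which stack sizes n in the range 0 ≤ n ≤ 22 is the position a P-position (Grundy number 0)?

G(0) = 0
G(1) = mex{} = 0
G(2) = mex{0} = 1
G(3) = mex{0} = 1
G(4) = mex{1,0} = 2
G(5) = mex{1,0} = 2
G(6) = mex{2,1,0} = 3
G(7) = mex{2,1,0} = 3
G(8) = mex{3,2,1,0} = 4
G(9) = mex{3,2,1,0} = 4
G(10) = mex{4,3,2,1} = 0
G(11) = mex{4,3,2,1,0} = 5
G(12) = mex{0,4,3,2,0} = 1
G(13) = mex{5,4,3,2,1} = 0
G(14) = mex{1,0,4,3,1} = 2
G(15) = mex{0,5,4,3,2} = 1
G(16) = mex{2,1,0,4,2} = 3
G(17) = mex{1,0,5,4,3} = 2
G(18) = mex{3,2,1,0,3} = 4
G(19) = mex{2,1,0,5,4} = 3
G(20) = mex{4,3,2,1,4} = 0
G(21) = mex{3,2,1,0,0} = 4
G(22) = mex{0,4,3,2,5} = 1
P-positions are exactly the n with G(n) = 0.

0, 1, 10, 13, 20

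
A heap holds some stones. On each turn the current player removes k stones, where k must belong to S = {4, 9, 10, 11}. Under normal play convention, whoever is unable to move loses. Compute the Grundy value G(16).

0

n :  0  1  2  3  4  5  6  7  8  9 10 11 12 13 14 15 16
G :  0  0  0  0  1  1  1  1  0  2  2  2  1  3  3  0  0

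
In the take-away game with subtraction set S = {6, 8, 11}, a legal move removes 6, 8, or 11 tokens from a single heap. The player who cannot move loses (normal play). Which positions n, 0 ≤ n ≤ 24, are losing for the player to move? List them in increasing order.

0, 1, 2, 3, 4, 5, 17, 18, 19, 20, 21, 22

G(0) = 0
G(1) = mex{} = 0
G(2) = mex{} = 0
G(3) = mex{} = 0
G(4) = mex{} = 0
G(5) = mex{} = 0
G(6) = mex{0} = 1
G(7) = mex{0} = 1
G(8) = mex{0,0} = 1
G(9) = mex{0,0} = 1
G(10) = mex{0,0} = 1
G(11) = mex{0,0,0} = 1
G(12) = mex{1,0,0} = 2
G(13) = mex{1,0,0} = 2
G(14) = mex{1,1,0} = 2
G(15) = mex{1,1,0} = 2
G(16) = mex{1,1,0} = 2
G(17) = mex{1,1,1} = 0
G(18) = mex{2,1,1} = 0
G(19) = mex{2,1,1} = 0
G(20) = mex{2,2,1} = 0
G(21) = mex{2,2,1} = 0
G(22) = mex{2,2,1} = 0
G(23) = mex{0,2,2} = 1
G(24) = mex{0,2,2} = 1
P-positions are exactly the n with G(n) = 0.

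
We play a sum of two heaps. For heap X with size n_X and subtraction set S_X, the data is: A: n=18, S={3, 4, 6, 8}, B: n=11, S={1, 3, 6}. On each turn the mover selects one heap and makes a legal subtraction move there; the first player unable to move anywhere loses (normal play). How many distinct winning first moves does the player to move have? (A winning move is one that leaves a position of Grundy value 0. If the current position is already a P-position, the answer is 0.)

Heap A, S = {3, 4, 6, 8}:
G(0) = 0
G(1) = mex{} = 0
G(2) = mex{} = 0
G(3) = mex{0} = 1
G(4) = mex{0,0} = 1
G(5) = mex{0,0} = 1
G(6) = mex{1,0,0} = 2
G(7) = mex{1,1,0} = 2
G(8) = mex{1,1,0,0} = 2
G(9) = mex{2,1,1,0} = 3
G(10) = mex{2,2,1,0} = 3
G(11) = mex{2,2,1,1} = 0
G(12) = mex{3,2,2,1} = 0
G(13) = mex{3,3,2,1} = 0
G(14) = mex{0,3,2,2} = 1
G(15) = mex{0,0,3,2} = 1
G(16) = mex{0,0,3,2} = 1
G(17) = mex{1,0,0,3} = 2
G(18) = mex{1,1,0,3} = 2
G_A(18) = 2.
Heap B, S = {1, 3, 6}:
n :  0  1  2  3  4  5  6  7  8  9 10 11
G :  0  1  0  1  0  1  2  3  2  0  1  0
G_B(11) = 0.
Combined Grundy value = 2 ⊕ 0 = 2.
A winning move leaves total XOR = 0, i.e. changes one component's Grundy value g to g ⊕ X where X is the current total.
Heap A: need g' = 2⊕2 = 0. Options: 18−3→G=1, 18−4→G=1, 18−6→G=0, 18−8→G=3. Hits: 1.
Heap B: need g' = 0⊕2 = 2. Options: 11−1→G=1, 11−3→G=2, 11−6→G=1. Hits: 1.

2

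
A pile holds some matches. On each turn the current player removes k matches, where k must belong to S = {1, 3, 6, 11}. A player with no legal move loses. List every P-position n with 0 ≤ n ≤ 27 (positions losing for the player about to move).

0, 2, 4, 9, 14, 16, 18, 23

G(0) = 0
G(1) = mex{0} = 1
G(2) = mex{1} = 0
G(3) = mex{0,0} = 1
G(4) = mex{1,1} = 0
G(5) = mex{0,0} = 1
G(6) = mex{1,1,0} = 2
G(7) = mex{2,0,1} = 3
G(8) = mex{3,1,0} = 2
G(9) = mex{2,2,1} = 0
G(10) = mex{0,3,0} = 1
G(11) = mex{1,2,1,0} = 3
G(12) = mex{3,0,2,1} = 4
G(13) = mex{4,1,3,0} = 2
G(14) = mex{2,3,2,1} = 0
G(15) = mex{0,4,0,0} = 1
G(16) = mex{1,2,1,1} = 0
G(17) = mex{0,0,3,2} = 1
G(18) = mex{1,1,4,3} = 0
G(19) = mex{0,0,2,2} = 1
G(20) = mex{1,1,0,0} = 2
G(21) = mex{2,0,1,1} = 3
G(22) = mex{3,1,0,3} = 2
G(23) = mex{2,2,1,4} = 0
G(24) = mex{0,3,0,2} = 1
G(25) = mex{1,2,1,0} = 3
G(26) = mex{3,0,2,1} = 4
G(27) = mex{4,1,3,0} = 2
P-positions are exactly the n with G(n) = 0.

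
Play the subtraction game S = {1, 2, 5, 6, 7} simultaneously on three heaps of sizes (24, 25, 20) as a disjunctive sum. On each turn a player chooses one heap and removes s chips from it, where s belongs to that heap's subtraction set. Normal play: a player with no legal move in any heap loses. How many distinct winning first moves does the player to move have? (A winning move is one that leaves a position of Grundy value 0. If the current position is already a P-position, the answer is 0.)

All heaps use S = {1, 2, 5, 6, 7}:
n :  0  1  2  3  4  5  6  7  8  9 10 11 12 13 14 15 16 17 18 19 20 21 22 23 24 25
G :  0  1  2  0  1  2  3  4  5  3  4  0  1  2  0  1  2  3  4  5  3  4  0  1  2  0
Heap A: G(24) = 2.
Heap B: G(25) = 0.
Heap C: G(20) = 3.
Combined Grundy value = 2 ⊕ 0 ⊕ 3 = 1.
A winning move leaves total XOR = 0, i.e. changes one component's Grundy value g to g ⊕ X where X is the current total.
Heap A: need g' = 2⊕1 = 3. Options: 24−1→G=1, 24−2→G=0, 24−5→G=5, 24−6→G=4, 24−7→G=3. Hits: 1.
Heap B: need g' = 0⊕1 = 1. Options: 25−1→G=2, 25−2→G=1, 25−5→G=3, 25−6→G=5, 25−7→G=4. Hits: 1.
Heap C: need g' = 3⊕1 = 2. Options: 20−1→G=5, 20−2→G=4, 20−5→G=1, 20−6→G=0, 20−7→G=2. Hits: 1.

3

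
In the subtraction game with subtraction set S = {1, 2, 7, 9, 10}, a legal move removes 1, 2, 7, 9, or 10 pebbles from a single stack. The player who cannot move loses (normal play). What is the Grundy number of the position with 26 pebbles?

G(0) = 0
G(1) = mex{0} = 1
G(2) = mex{1,0} = 2
G(3) = mex{2,1} = 0
G(4) = mex{0,2} = 1
G(5) = mex{1,0} = 2
G(6) = mex{2,1} = 0
G(7) = mex{0,2,0} = 1
G(8) = mex{1,0,1} = 2
G(9) = mex{2,1,2,0} = 3
G(10) = mex{3,2,0,1,0} = 4
G(11) = mex{4,3,1,2,1} = 0
G(12) = mex{0,4,2,0,2} = 1
G(13) = mex{1,0,0,1,0} = 2
G(14) = mex{2,1,1,2,1} = 0
G(15) = mex{0,2,2,0,2} = 1
G(16) = mex{1,0,3,1,0} = 2
G(17) = mex{2,1,4,2,1} = 0
G(18) = mex{0,2,0,3,2} = 1
G(19) = mex{1,0,1,4,3} = 2
G(20) = mex{2,1,2,0,4} = 3
G(21) = mex{3,2,0,1,0} = 4
G(22) = mex{4,3,1,2,1} = 0
G(23) = mex{0,4,2,0,2} = 1
G(24) = mex{1,0,0,1,0} = 2
G(25) = mex{2,1,1,2,1} = 0
G(26) = mex{0,2,2,0,2} = 1

1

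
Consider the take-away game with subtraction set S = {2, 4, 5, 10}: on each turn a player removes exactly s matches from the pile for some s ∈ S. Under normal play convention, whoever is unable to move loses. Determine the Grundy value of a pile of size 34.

3

G(0) = 0
G(1) = mex{} = 0
G(2) = mex{0} = 1
G(3) = mex{0} = 1
G(4) = mex{1,0} = 2
G(5) = mex{1,0,0} = 2
G(6) = mex{2,1,0} = 3
G(7) = mex{2,1,1} = 0
G(8) = mex{3,2,1} = 0
G(9) = mex{0,2,2} = 1
G(10) = mex{0,3,2,0} = 1
G(11) = mex{1,0,3,0} = 2
G(12) = mex{1,0,0,1} = 2
G(13) = mex{2,1,0,1} = 3
G(14) = mex{2,1,1,2} = 0
G(15) = mex{3,2,1,2} = 0
G(16) = mex{0,2,2,3} = 1
G(17) = mex{0,3,2,0} = 1
G(18) = mex{1,0,3,0} = 2
G(19) = mex{1,0,0,1} = 2
G(20) = mex{2,1,0,1} = 3
G(21) = mex{2,1,1,2} = 0
G(22) = mex{3,2,1,2} = 0
G(23) = mex{0,2,2,3} = 1
G(24) = mex{0,3,2,0} = 1
G(25) = mex{1,0,3,0} = 2
G(26) = mex{1,0,0,1} = 2
G(27) = mex{2,1,0,1} = 3
G(28) = mex{2,1,1,2} = 0
G(29) = mex{3,2,1,2} = 0
G(30) = mex{0,2,2,3} = 1
G(31) = mex{0,3,2,0} = 1
G(32) = mex{1,0,3,0} = 2
G(33) = mex{1,0,0,1} = 2
G(34) = mex{2,1,0,1} = 3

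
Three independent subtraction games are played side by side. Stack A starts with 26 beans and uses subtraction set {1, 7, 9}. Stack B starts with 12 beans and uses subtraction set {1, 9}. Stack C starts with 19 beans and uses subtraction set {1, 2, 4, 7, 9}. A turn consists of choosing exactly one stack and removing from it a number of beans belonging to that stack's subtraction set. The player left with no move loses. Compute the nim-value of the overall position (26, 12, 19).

2

Stack A, S = {1, 7, 9}:
n :  0  1  2  3  4  5  6  7  8  9 10 11 12 13 14 15 16 17 18 19 20 21 22 23 24 25 26
G :  0  1  0  1  0  1  0  1  0  1  0  1  0  1  0  1  0  1  0  1  0  1  0  1  0  1  0
G_A(26) = 0.
Stack B, S = {1, 9}:
n :  0  1  2  3  4  5  6  7  8  9 10 11 12
G :  0  1  0  1  0  1  0  1  0  1  0  1  0
G_B(12) = 0.
Stack C, S = {1, 2, 4, 7, 9}:
n :  0  1  2  3  4  5  6  7  8  9 10 11 12 13 14 15 16 17 18 19
G :  0  1  2  0  1  2  0  1  2  3  4  0  1  2  0  1  2  0  1  2
G_C(19) = 2.
Combined Grundy value = 0 ⊕ 0 ⊕ 2 = 2.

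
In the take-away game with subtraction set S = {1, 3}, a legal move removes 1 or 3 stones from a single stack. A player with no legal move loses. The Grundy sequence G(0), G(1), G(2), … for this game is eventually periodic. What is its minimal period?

2

n :  0  1  2  3  4  5  6  7  8  9 10 11 12 13 14
G :  0  1  0  1  0  1  0  1  0  1  0  1  0  1  0
G(n+2) = G(n) holds for n = 0,…,2 (a full window of length max(S) = 3), so the sequence is purely periodic with period 2.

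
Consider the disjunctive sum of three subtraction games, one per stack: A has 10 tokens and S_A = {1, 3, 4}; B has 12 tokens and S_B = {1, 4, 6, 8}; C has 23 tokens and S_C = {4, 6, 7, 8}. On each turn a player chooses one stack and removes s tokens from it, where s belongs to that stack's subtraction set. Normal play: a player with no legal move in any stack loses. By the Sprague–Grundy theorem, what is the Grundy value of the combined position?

Stack A, S = {1, 3, 4}:
n :  0  1  2  3  4  5  6  7  8  9 10
G :  0  1  0  1  2  3  2  0  1  0  1
G_A(10) = 1.
Stack B, S = {1, 4, 6, 8}:
G(0) = 0
G(1) = mex{0} = 1
G(2) = mex{1} = 0
G(3) = mex{0} = 1
G(4) = mex{1,0} = 2
G(5) = mex{2,1} = 0
G(6) = mex{0,0,0} = 1
G(7) = mex{1,1,1} = 0
G(8) = mex{0,2,0,0} = 1
G(9) = mex{1,0,1,1} = 2
G(10) = mex{2,1,2,0} = 3
G(11) = mex{3,0,0,1} = 2
G(12) = mex{2,1,1,2} = 0
G_B(12) = 0.
Stack C, S = {4, 6, 7, 8}:
G(0) = 0
G(1) = mex{} = 0
G(2) = mex{} = 0
G(3) = mex{} = 0
G(4) = mex{0} = 1
G(5) = mex{0} = 1
G(6) = mex{0,0} = 1
G(7) = mex{0,0,0} = 1
G(8) = mex{1,0,0,0} = 2
G(9) = mex{1,0,0,0} = 2
G(10) = mex{1,1,0,0} = 2
G(11) = mex{1,1,1,0} = 2
G(12) = mex{2,1,1,1} = 0
G(13) = mex{2,1,1,1} = 0
G(14) = mex{2,2,1,1} = 0
G(15) = mex{2,2,2,1} = 0
G(16) = mex{0,2,2,2} = 1
G(17) = mex{0,2,2,2} = 1
G(18) = mex{0,0,2,2} = 1
G(19) = mex{0,0,0,2} = 1
G(20) = mex{1,0,0,0} = 2
G(21) = mex{1,0,0,0} = 2
G(22) = mex{1,1,0,0} = 2
G(23) = mex{1,1,1,0} = 2
G_C(23) = 2.
Combined Grundy value = 1 ⊕ 0 ⊕ 2 = 3.

3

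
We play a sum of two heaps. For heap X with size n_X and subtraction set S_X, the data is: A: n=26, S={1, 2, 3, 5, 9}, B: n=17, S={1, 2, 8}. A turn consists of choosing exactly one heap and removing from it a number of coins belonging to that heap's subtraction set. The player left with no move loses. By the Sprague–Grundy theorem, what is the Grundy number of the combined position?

0

Heap A, S = {1, 2, 3, 5, 9}:
G(0) = 0
G(1) = mex{0} = 1
G(2) = mex{1,0} = 2
G(3) = mex{2,1,0} = 3
G(4) = mex{3,2,1} = 0
G(5) = mex{0,3,2,0} = 1
G(6) = mex{1,0,3,1} = 2
G(7) = mex{2,1,0,2} = 3
G(8) = mex{3,2,1,3} = 0
G(9) = mex{0,3,2,0,0} = 1
G(10) = mex{1,0,3,1,1} = 2
G(11) = mex{2,1,0,2,2} = 3
G(12) = mex{3,2,1,3,3} = 0
G(13) = mex{0,3,2,0,0} = 1
G(14) = mex{1,0,3,1,1} = 2
G(15) = mex{2,1,0,2,2} = 3
G(16) = mex{3,2,1,3,3} = 0
G(17) = mex{0,3,2,0,0} = 1
G(18) = mex{1,0,3,1,1} = 2
G(19) = mex{2,1,0,2,2} = 3
G(20) = mex{3,2,1,3,3} = 0
G(21) = mex{0,3,2,0,0} = 1
G(22) = mex{1,0,3,1,1} = 2
G(23) = mex{2,1,0,2,2} = 3
G(24) = mex{3,2,1,3,3} = 0
G(25) = mex{0,3,2,0,0} = 1
G(26) = mex{1,0,3,1,1} = 2
G_A(26) = 2.
Heap B, S = {1, 2, 8}:
n :  0  1  2  3  4  5  6  7  8  9 10 11 12 13 14 15 16 17
G :  0  1  2  0  1  2  0  1  2  0  1  2  0  1  2  0  1  2
G_B(17) = 2.
Combined Grundy value = 2 ⊕ 2 = 0.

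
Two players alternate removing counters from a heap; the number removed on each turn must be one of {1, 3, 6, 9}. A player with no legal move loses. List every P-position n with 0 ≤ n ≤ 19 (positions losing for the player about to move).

0, 2, 4, 12, 14, 16

n :  0  1  2  3  4  5  6  7  8  9 10 11 12 13 14 15 16 17 18 19
G :  0  1  0  1  0  1  2  3  2  3  2  3  0  1  0  1  0  1  2  3
P-positions are exactly the n with G(n) = 0.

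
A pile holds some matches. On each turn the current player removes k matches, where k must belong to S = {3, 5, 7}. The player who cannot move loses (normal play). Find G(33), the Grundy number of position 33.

1

n :  0  1  2  3  4  5  6  7  8  9 10 11 12 13 14 15 16 17 18 19 20 21 22 23 24 25 26 27 28 29 30 31 32 33
G :  0  0  0  1  1  1  2  2  2  3  0  0  0  1  1  1  2  2  2  3  0  0  0  1  1  1  2  2  2  3  0  0  0  1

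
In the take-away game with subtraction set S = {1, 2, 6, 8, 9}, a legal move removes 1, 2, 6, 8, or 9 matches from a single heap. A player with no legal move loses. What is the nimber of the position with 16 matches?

G(0) = 0
G(1) = mex{0} = 1
G(2) = mex{1,0} = 2
G(3) = mex{2,1} = 0
G(4) = mex{0,2} = 1
G(5) = mex{1,0} = 2
G(6) = mex{2,1,0} = 3
G(7) = mex{3,2,1} = 0
G(8) = mex{0,3,2,0} = 1
G(9) = mex{1,0,0,1,0} = 2
G(10) = mex{2,1,1,2,1} = 0
G(11) = mex{0,2,2,0,2} = 1
G(12) = mex{1,0,3,1,0} = 2
G(13) = mex{2,1,0,2,1} = 3
G(14) = mex{3,2,1,3,2} = 0
G(15) = mex{0,3,2,0,3} = 1
G(16) = mex{1,0,0,1,0} = 2

2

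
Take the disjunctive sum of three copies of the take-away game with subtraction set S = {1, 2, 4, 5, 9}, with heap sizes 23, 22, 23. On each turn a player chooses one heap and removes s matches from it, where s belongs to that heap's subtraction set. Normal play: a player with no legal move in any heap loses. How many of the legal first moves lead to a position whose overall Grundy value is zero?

1

All heaps use S = {1, 2, 4, 5, 9}:
n :  0  1  2  3  4  5  6  7  8  9 10 11 12 13 14 15 16 17 18 19 20 21 22 23
G :  0  1  2  0  1  2  0  1  2  3  4  5  3  0  1  2  0  1  2  0  1  2  3  4
Heap A: G(23) = 4.
Heap B: G(22) = 3.
Heap C: G(23) = 4.
Combined Grundy value = 4 ⊕ 3 ⊕ 4 = 3.
A winning move leaves total XOR = 0, i.e. changes one component's Grundy value g to g ⊕ X where X is the current total.
Heap A: need g' = 4⊕3 = 7. Options: 23−1→G=3, 23−2→G=2, 23−4→G=0, 23−5→G=2, 23−9→G=1. Hits: 0.
Heap B: need g' = 3⊕3 = 0. Options: 22−1→G=2, 22−2→G=1, 22−4→G=2, 22−5→G=1, 22−9→G=0. Hits: 1.
Heap C: need g' = 4⊕3 = 7. Options: 23−1→G=3, 23−2→G=2, 23−4→G=0, 23−5→G=2, 23−9→G=1. Hits: 0.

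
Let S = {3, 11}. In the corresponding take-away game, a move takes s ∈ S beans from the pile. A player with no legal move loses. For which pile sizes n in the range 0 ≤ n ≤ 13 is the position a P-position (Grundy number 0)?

0, 1, 2, 6, 7, 8

G(0) = 0
G(1) = mex{} = 0
G(2) = mex{} = 0
G(3) = mex{0} = 1
G(4) = mex{0} = 1
G(5) = mex{0} = 1
G(6) = mex{1} = 0
G(7) = mex{1} = 0
G(8) = mex{1} = 0
G(9) = mex{0} = 1
G(10) = mex{0} = 1
G(11) = mex{0,0} = 1
G(12) = mex{1,0} = 2
G(13) = mex{1,0} = 2
P-positions are exactly the n with G(n) = 0.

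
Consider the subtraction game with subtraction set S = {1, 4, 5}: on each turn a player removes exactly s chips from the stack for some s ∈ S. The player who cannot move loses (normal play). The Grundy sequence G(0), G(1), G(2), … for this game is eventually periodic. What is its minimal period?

G(0) = 0
G(1) = mex{0} = 1
G(2) = mex{1} = 0
G(3) = mex{0} = 1
G(4) = mex{1,0} = 2
G(5) = mex{2,1,0} = 3
G(6) = mex{3,0,1} = 2
G(7) = mex{2,1,0} = 3
G(8) = mex{3,2,1} = 0
G(9) = mex{0,3,2} = 1
G(10) = mex{1,2,3} = 0
G(11) = mex{0,3,2} = 1
G(12) = mex{1,0,3} = 2
G(13) = mex{2,1,0} = 3
G(14) = mex{3,0,1} = 2
G(15) = mex{2,1,0} = 3
G(16) = mex{3,2,1} = 0
G(17) = mex{0,3,2} = 1
G(n+8) = G(n) holds for n = 0,…,4 (a full window of length max(S) = 5), so the sequence is purely periodic with period 8.

8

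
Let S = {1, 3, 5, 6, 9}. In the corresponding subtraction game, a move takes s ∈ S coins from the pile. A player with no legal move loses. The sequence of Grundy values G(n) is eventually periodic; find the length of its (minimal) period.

12

G(0) = 0
G(1) = mex{0} = 1
G(2) = mex{1} = 0
G(3) = mex{0,0} = 1
G(4) = mex{1,1} = 0
G(5) = mex{0,0,0} = 1
G(6) = mex{1,1,1,0} = 2
G(7) = mex{2,0,0,1} = 3
G(8) = mex{3,1,1,0} = 2
G(9) = mex{2,2,0,1,0} = 3
G(10) = mex{3,3,1,0,1} = 2
G(11) = mex{2,2,2,1,0} = 3
G(12) = mex{3,3,3,2,1} = 0
G(13) = mex{0,2,2,3,0} = 1
G(14) = mex{1,3,3,2,1} = 0
G(15) = mex{0,0,2,3,2} = 1
G(16) = mex{1,1,3,2,3} = 0
G(17) = mex{0,0,0,3,2} = 1
G(18) = mex{1,1,1,0,3} = 2
G(19) = mex{2,0,0,1,2} = 3
G(20) = mex{3,1,1,0,3} = 2
G(21) = mex{2,2,0,1,0} = 3
G(22) = mex{3,3,1,0,1} = 2
G(23) = mex{2,2,2,1,0} = 3
G(24) = mex{3,3,3,2,1} = 0
G(25) = mex{0,2,2,3,0} = 1
G(n+12) = G(n) holds for n = 0,…,8 (a full window of length max(S) = 9), so the sequence is purely periodic with period 12.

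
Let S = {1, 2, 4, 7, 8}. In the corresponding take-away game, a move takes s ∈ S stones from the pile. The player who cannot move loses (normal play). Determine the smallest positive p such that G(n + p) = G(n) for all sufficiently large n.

3

n :  0  1  2  3  4  5  6  7  8  9 10 11 12 13 14
G :  0  1  2  0  1  2  0  1  2  0  1  2  0  1  2
G(n+3) = G(n) holds for n = 0,…,7 (a full window of length max(S) = 8), so the sequence is purely periodic with period 3.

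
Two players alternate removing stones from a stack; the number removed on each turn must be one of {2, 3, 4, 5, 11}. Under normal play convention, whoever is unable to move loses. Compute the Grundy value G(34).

3

n :  0  1  2  3  4  5  6  7  8  9 10 11 12 13 14 15 16 17 18 19 20 21 22 23 24 25 26 27 28 29 30 31 32 33 34
G :  0  0  1  1  2  2  3  0  0  1  1  2  2  3  0  0  1  1  2  2  3  0  0  1  1  2  2  3  0  0  1  1  2  2  3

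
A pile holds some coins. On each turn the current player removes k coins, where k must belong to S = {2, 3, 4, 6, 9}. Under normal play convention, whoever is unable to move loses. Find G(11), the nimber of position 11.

n :  0  1  2  3  4  5  6  7  8  9 10 11
G :  0  0  1  1  2  2  3  3  0  4  1  5

5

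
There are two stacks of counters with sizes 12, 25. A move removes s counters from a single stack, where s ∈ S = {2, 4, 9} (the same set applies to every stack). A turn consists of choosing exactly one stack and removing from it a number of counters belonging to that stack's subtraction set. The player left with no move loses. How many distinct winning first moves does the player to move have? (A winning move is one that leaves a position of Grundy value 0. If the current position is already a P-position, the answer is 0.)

0

All stacks use S = {2, 4, 9}:
G(0) = 0
G(1) = mex{} = 0
G(2) = mex{0} = 1
G(3) = mex{0} = 1
G(4) = mex{1,0} = 2
G(5) = mex{1,0} = 2
G(6) = mex{2,1} = 0
G(7) = mex{2,1} = 0
G(8) = mex{0,2} = 1
G(9) = mex{0,2,0} = 1
G(10) = mex{1,0,0} = 2
G(11) = mex{1,0,1} = 2
G(12) = mex{2,1,1} = 0
G(13) = mex{2,1,2} = 0
G(14) = mex{0,2,2} = 1
G(15) = mex{0,2,0} = 1
G(16) = mex{1,0,0} = 2
G(17) = mex{1,0,1} = 2
G(18) = mex{2,1,1} = 0
G(19) = mex{2,1,2} = 0
G(20) = mex{0,2,2} = 1
G(21) = mex{0,2,0} = 1
G(22) = mex{1,0,0} = 2
G(23) = mex{1,0,1} = 2
G(24) = mex{2,1,1} = 0
G(25) = mex{2,1,2} = 0
Stack A: G(12) = 0.
Stack B: G(25) = 0.
Combined Grundy value = 0 ⊕ 0 = 0.
A winning move leaves total XOR = 0, i.e. changes one component's Grundy value g to g ⊕ X where X is the current total.
Stack A: target g' = 0⊕0 = 0, but every legal move changes the Grundy value (mex property), so 0 moves.
Stack B: target g' = 0⊕0 = 0, but every legal move changes the Grundy value (mex property), so 0 moves.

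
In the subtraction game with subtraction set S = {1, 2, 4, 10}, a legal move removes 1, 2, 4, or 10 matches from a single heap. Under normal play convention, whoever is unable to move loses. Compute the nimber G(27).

0

n :  0  1  2  3  4  5  6  7  8  9 10 11 12 13 14 15 16 17 18 19 20 21 22 23 24 25 26 27
G :  0  1  2  0  1  2  0  1  2  0  1  2  0  1  2  0  1  2  0  1  2  0  1  2  0  1  2  0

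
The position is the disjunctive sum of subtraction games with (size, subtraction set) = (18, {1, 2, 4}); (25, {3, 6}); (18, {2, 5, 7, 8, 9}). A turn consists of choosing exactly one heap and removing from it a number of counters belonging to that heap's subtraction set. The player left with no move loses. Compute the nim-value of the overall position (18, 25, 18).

2

Heap A, S = {1, 2, 4}:
G(0) = 0
G(1) = mex{0} = 1
G(2) = mex{1,0} = 2
G(3) = mex{2,1} = 0
G(4) = mex{0,2,0} = 1
G(5) = mex{1,0,1} = 2
G(6) = mex{2,1,2} = 0
G(7) = mex{0,2,0} = 1
G(8) = mex{1,0,1} = 2
G(9) = mex{2,1,2} = 0
G(10) = mex{0,2,0} = 1
G(11) = mex{1,0,1} = 2
G(12) = mex{2,1,2} = 0
G(13) = mex{0,2,0} = 1
G(14) = mex{1,0,1} = 2
G(15) = mex{2,1,2} = 0
G(16) = mex{0,2,0} = 1
G(17) = mex{1,0,1} = 2
G(18) = mex{2,1,2} = 0
G_A(18) = 0.
Heap B, S = {3, 6}:
n :  0  1  2  3  4  5  6  7  8  9 10 11 12 13 14 15 16 17 18 19 20 21 22 23 24 25
G :  0  0  0  1  1  1  2  2  2  0  0  0  1  1  1  2  2  2  0  0  0  1  1  1  2  2
G_B(25) = 2.
Heap C, S = {2, 5, 7, 8, 9}:
G(0) = 0
G(1) = mex{} = 0
G(2) = mex{0} = 1
G(3) = mex{0} = 1
G(4) = mex{1} = 0
G(5) = mex{1,0} = 2
G(6) = mex{0,0} = 1
G(7) = mex{2,1,0} = 3
G(8) = mex{1,1,0,0} = 2
G(9) = mex{3,0,1,0,0} = 2
G(10) = mex{2,2,1,1,0} = 3
G(11) = mex{2,1,0,1,1} = 3
G(12) = mex{3,3,2,0,1} = 4
G(13) = mex{3,2,1,2,0} = 4
G(14) = mex{4,2,3,1,2} = 0
G(15) = mex{4,3,2,3,1} = 0
G(16) = mex{0,3,2,2,3} = 1
G(17) = mex{0,4,3,2,2} = 1
G(18) = mex{1,4,3,3,2} = 0
G_C(18) = 0.
Combined Grundy value = 0 ⊕ 2 ⊕ 0 = 2.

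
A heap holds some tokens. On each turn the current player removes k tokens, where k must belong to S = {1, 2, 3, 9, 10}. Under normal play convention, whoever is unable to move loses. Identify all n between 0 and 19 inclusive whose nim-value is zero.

0, 4, 8, 12, 16

G(0) = 0
G(1) = mex{0} = 1
G(2) = mex{1,0} = 2
G(3) = mex{2,1,0} = 3
G(4) = mex{3,2,1} = 0
G(5) = mex{0,3,2} = 1
G(6) = mex{1,0,3} = 2
G(7) = mex{2,1,0} = 3
G(8) = mex{3,2,1} = 0
G(9) = mex{0,3,2,0} = 1
G(10) = mex{1,0,3,1,0} = 2
G(11) = mex{2,1,0,2,1} = 3
G(12) = mex{3,2,1,3,2} = 0
G(13) = mex{0,3,2,0,3} = 1
G(14) = mex{1,0,3,1,0} = 2
G(15) = mex{2,1,0,2,1} = 3
G(16) = mex{3,2,1,3,2} = 0
G(17) = mex{0,3,2,0,3} = 1
G(18) = mex{1,0,3,1,0} = 2
G(19) = mex{2,1,0,2,1} = 3
P-positions are exactly the n with G(n) = 0.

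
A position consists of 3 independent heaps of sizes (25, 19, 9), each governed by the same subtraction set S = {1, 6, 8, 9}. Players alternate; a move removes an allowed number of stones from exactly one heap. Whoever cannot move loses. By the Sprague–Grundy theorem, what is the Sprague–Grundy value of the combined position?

All heaps use S = {1, 6, 8, 9}:
n :  0  1  2  3  4  5  6  7  8  9 10 11 12 13 14 15 16 17 18 19 20 21 22 23 24 25
G :  0  1  0  1  0  1  2  0  1  2  3  2  3  2  0  1  2  0  1  0  1  0  1  2  0  1
Heap A: G(25) = 1.
Heap B: G(19) = 0.
Heap C: G(9) = 2.
Combined Grundy value = 1 ⊕ 0 ⊕ 2 = 3.

3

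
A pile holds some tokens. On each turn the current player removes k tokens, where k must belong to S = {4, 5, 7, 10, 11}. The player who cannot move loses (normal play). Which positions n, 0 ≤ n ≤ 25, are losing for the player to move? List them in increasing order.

0, 1, 2, 3, 15, 16, 17, 18

n :  0  1  2  3  4  5  6  7  8  9 10 11 12 13 14 15 16 17 18 19 20 21 22 23 24 25
G :  0  0  0  0  1  1  1  1  2  2  2  2  3  3  3  0  0  0  0  1  1  1  1  2  2  2
P-positions are exactly the n with G(n) = 0.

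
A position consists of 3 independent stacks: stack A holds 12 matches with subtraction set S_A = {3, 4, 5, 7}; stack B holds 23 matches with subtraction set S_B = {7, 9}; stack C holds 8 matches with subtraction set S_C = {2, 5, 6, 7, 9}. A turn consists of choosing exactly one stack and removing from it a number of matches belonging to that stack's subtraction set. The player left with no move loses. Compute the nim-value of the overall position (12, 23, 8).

3

Stack A, S = {3, 4, 5, 7}:
n :  0  1  2  3  4  5  6  7  8  9 10 11 12
G :  0  0  0  1  1  1  2  2  2  3  0  0  0
G_A(12) = 0.
Stack B, S = {7, 9}:
G(0) = 0
G(1) = mex{} = 0
G(2) = mex{} = 0
G(3) = mex{} = 0
G(4) = mex{} = 0
G(5) = mex{} = 0
G(6) = mex{} = 0
G(7) = mex{0} = 1
G(8) = mex{0} = 1
G(9) = mex{0,0} = 1
G(10) = mex{0,0} = 1
G(11) = mex{0,0} = 1
G(12) = mex{0,0} = 1
G(13) = mex{0,0} = 1
G(14) = mex{1,0} = 2
G(15) = mex{1,0} = 2
G(16) = mex{1,1} = 0
G(17) = mex{1,1} = 0
G(18) = mex{1,1} = 0
G(19) = mex{1,1} = 0
G(20) = mex{1,1} = 0
G(21) = mex{2,1} = 0
G(22) = mex{2,1} = 0
G(23) = mex{0,2} = 1
G_B(23) = 1.
Stack C, S = {2, 5, 6, 7, 9}:
G(0) = 0
G(1) = mex{} = 0
G(2) = mex{0} = 1
G(3) = mex{0} = 1
G(4) = mex{1} = 0
G(5) = mex{1,0} = 2
G(6) = mex{0,0,0} = 1
G(7) = mex{2,1,0,0} = 3
G(8) = mex{1,1,1,0} = 2
G_C(8) = 2.
Combined Grundy value = 0 ⊕ 1 ⊕ 2 = 3.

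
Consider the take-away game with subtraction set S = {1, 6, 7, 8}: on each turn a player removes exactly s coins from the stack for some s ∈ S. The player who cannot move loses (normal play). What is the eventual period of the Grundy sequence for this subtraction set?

n :  0  1  2  3  4  5  6  7  8  9 10 11 12 13 14 15 16 17 18 19 20 21 22 23 24 25 26 27
G :  0  1  0  1  0  1  2  3  2  3  2  3  4  0  1  0  1  0  1  2  3  2  3  2  3  4  0  1
G(n+13) = G(n) holds for n = 0,…,7 (a full window of length max(S) = 8), so the sequence is purely periodic with period 13.

13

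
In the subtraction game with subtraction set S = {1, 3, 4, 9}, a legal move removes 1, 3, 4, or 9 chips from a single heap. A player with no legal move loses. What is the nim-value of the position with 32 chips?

1

n :  0  1  2  3  4  5  6  7  8  9 10 11 12 13 14 15 16 17 18 19 20 21 22 23 24 25 26 27 28 29 30 31 32
G :  0  1  0  1  2  3  2  0  1  4  3  2  0  1  0  1  2  3  2  0  1  4  3  2  0  1  0  1  2  3  2  0  1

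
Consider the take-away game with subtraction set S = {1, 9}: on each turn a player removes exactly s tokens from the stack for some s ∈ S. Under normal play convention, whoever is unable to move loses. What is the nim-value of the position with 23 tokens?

1

n :  0  1  2  3  4  5  6  7  8  9 10 11 12 13 14 15 16 17 18 19 20 21 22 23
G :  0  1  0  1  0  1  0  1  0  1  0  1  0  1  0  1  0  1  0  1  0  1  0  1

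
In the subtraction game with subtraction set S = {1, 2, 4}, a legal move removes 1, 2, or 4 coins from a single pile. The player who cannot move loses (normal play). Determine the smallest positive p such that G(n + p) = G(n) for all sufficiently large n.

3

G(0) = 0
G(1) = mex{0} = 1
G(2) = mex{1,0} = 2
G(3) = mex{2,1} = 0
G(4) = mex{0,2,0} = 1
G(5) = mex{1,0,1} = 2
G(6) = mex{2,1,2} = 0
G(7) = mex{0,2,0} = 1
G(8) = mex{1,0,1} = 2
G(9) = mex{2,1,2} = 0
G(10) = mex{0,2,0} = 1
G(11) = mex{1,0,1} = 2
G(12) = mex{2,1,2} = 0
G(13) = mex{0,2,0} = 1
G(14) = mex{1,0,1} = 2
G(n+3) = G(n) holds for n = 0,…,3 (a full window of length max(S) = 4), so the sequence is purely periodic with period 3.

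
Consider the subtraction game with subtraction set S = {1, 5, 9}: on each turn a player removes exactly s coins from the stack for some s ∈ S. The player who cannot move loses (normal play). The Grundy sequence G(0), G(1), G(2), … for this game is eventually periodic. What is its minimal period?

n :  0  1  2  3  4  5  6  7  8  9 10 11 12 13 14
G :  0  1  0  1  0  1  0  1  0  1  0  1  0  1  0
G(n+2) = G(n) holds for n = 0,…,8 (a full window of length max(S) = 9), so the sequence is purely periodic with period 2.

2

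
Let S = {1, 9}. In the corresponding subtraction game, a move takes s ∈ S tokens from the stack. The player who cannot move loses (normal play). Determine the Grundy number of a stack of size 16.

0

n :  0  1  2  3  4  5  6  7  8  9 10 11 12 13 14 15 16
G :  0  1  0  1  0  1  0  1  0  1  0  1  0  1  0  1  0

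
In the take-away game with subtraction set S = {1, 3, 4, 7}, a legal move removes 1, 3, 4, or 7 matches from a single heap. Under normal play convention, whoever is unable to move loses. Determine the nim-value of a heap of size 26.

0

n :  0  1  2  3  4  5  6  7  8  9 10 11 12 13 14 15 16 17 18 19 20 21 22 23 24 25 26
G :  0  1  0  1  2  3  2  3  0  1  0  1  2  3  2  3  0  1  0  1  2  3  2  3  0  1  0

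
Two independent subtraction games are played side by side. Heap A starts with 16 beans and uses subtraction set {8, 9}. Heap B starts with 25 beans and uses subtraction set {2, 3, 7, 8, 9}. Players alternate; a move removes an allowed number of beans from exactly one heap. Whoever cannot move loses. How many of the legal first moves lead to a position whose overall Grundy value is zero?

Heap A, S = {8, 9}:
G(0) = 0
G(1) = mex{} = 0
G(2) = mex{} = 0
G(3) = mex{} = 0
G(4) = mex{} = 0
G(5) = mex{} = 0
G(6) = mex{} = 0
G(7) = mex{} = 0
G(8) = mex{0} = 1
G(9) = mex{0,0} = 1
G(10) = mex{0,0} = 1
G(11) = mex{0,0} = 1
G(12) = mex{0,0} = 1
G(13) = mex{0,0} = 1
G(14) = mex{0,0} = 1
G(15) = mex{0,0} = 1
G(16) = mex{1,0} = 2
G_A(16) = 2.
Heap B, S = {2, 3, 7, 8, 9}:
G(0) = 0
G(1) = mex{} = 0
G(2) = mex{0} = 1
G(3) = mex{0,0} = 1
G(4) = mex{1,0} = 2
G(5) = mex{1,1} = 0
G(6) = mex{2,1} = 0
G(7) = mex{0,2,0} = 1
G(8) = mex{0,0,0,0} = 1
G(9) = mex{1,0,1,0,0} = 2
G(10) = mex{1,1,1,1,0} = 2
G(11) = mex{2,1,2,1,1} = 0
G(12) = mex{2,2,0,2,1} = 3
G(13) = mex{0,2,0,0,2} = 1
G(14) = mex{3,0,1,0,0} = 2
G(15) = mex{1,3,1,1,0} = 2
G(16) = mex{2,1,2,1,1} = 0
G(17) = mex{2,2,2,2,1} = 0
G(18) = mex{0,2,0,2,2} = 1
G(19) = mex{0,0,3,0,2} = 1
G(20) = mex{1,0,1,3,0} = 2
G(21) = mex{1,1,2,1,3} = 0
G(22) = mex{2,1,2,2,1} = 0
G(23) = mex{0,2,0,2,2} = 1
G(24) = mex{0,0,0,0,2} = 1
G(25) = mex{1,0,1,0,0} = 2
G_B(25) = 2.
Combined Grundy value = 2 ⊕ 2 = 0.
A winning move leaves total XOR = 0, i.e. changes one component's Grundy value g to g ⊕ X where X is the current total.
Heap A: target g' = 2⊕0 = 2, but every legal move changes the Grundy value (mex property), so 0 moves.
Heap B: target g' = 2⊕0 = 2, but every legal move changes the Grundy value (mex property), so 0 moves.

0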